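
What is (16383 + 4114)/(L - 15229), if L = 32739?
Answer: 199/170 ≈ 1.1706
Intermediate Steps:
(16383 + 4114)/(L - 15229) = (16383 + 4114)/(32739 - 15229) = 20497/17510 = 20497*(1/17510) = 199/170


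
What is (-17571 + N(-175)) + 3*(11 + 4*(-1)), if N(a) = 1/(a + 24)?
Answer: -2650051/151 ≈ -17550.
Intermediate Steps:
N(a) = 1/(24 + a)
(-17571 + N(-175)) + 3*(11 + 4*(-1)) = (-17571 + 1/(24 - 175)) + 3*(11 + 4*(-1)) = (-17571 + 1/(-151)) + 3*(11 - 4) = (-17571 - 1/151) + 3*7 = -2653222/151 + 21 = -2650051/151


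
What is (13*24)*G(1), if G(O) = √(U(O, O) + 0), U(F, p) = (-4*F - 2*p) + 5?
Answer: 312*I ≈ 312.0*I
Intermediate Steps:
U(F, p) = 5 - 4*F - 2*p
G(O) = √(5 - 6*O) (G(O) = √((5 - 4*O - 2*O) + 0) = √((5 - 6*O) + 0) = √(5 - 6*O))
(13*24)*G(1) = (13*24)*√(5 - 6*1) = 312*√(5 - 6) = 312*√(-1) = 312*I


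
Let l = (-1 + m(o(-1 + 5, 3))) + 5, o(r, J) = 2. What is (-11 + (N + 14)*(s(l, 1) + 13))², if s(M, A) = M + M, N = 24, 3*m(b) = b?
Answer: 6315169/9 ≈ 7.0169e+5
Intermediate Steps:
m(b) = b/3
l = 14/3 (l = (-1 + (⅓)*2) + 5 = (-1 + ⅔) + 5 = -⅓ + 5 = 14/3 ≈ 4.6667)
s(M, A) = 2*M
(-11 + (N + 14)*(s(l, 1) + 13))² = (-11 + (24 + 14)*(2*(14/3) + 13))² = (-11 + 38*(28/3 + 13))² = (-11 + 38*(67/3))² = (-11 + 2546/3)² = (2513/3)² = 6315169/9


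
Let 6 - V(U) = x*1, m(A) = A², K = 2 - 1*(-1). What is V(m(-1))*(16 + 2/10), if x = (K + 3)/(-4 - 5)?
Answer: 108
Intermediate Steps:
K = 3 (K = 2 + 1 = 3)
x = -⅔ (x = (3 + 3)/(-4 - 5) = 6/(-9) = 6*(-⅑) = -⅔ ≈ -0.66667)
V(U) = 20/3 (V(U) = 6 - (-2)/3 = 6 - 1*(-⅔) = 6 + ⅔ = 20/3)
V(m(-1))*(16 + 2/10) = 20*(16 + 2/10)/3 = 20*(16 + 2*(⅒))/3 = 20*(16 + ⅕)/3 = (20/3)*(81/5) = 108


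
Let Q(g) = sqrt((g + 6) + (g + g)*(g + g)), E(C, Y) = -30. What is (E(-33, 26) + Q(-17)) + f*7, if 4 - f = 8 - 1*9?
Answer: 5 + sqrt(1145) ≈ 38.838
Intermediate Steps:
f = 5 (f = 4 - (8 - 1*9) = 4 - (8 - 9) = 4 - 1*(-1) = 4 + 1 = 5)
Q(g) = sqrt(6 + g + 4*g**2) (Q(g) = sqrt((6 + g) + (2*g)*(2*g)) = sqrt((6 + g) + 4*g**2) = sqrt(6 + g + 4*g**2))
(E(-33, 26) + Q(-17)) + f*7 = (-30 + sqrt(6 - 17 + 4*(-17)**2)) + 5*7 = (-30 + sqrt(6 - 17 + 4*289)) + 35 = (-30 + sqrt(6 - 17 + 1156)) + 35 = (-30 + sqrt(1145)) + 35 = 5 + sqrt(1145)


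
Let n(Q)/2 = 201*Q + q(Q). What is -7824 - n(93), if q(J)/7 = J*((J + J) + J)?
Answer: -408468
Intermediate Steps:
q(J) = 21*J**2 (q(J) = 7*(J*((J + J) + J)) = 7*(J*(2*J + J)) = 7*(J*(3*J)) = 7*(3*J**2) = 21*J**2)
n(Q) = 42*Q**2 + 402*Q (n(Q) = 2*(201*Q + 21*Q**2) = 2*(21*Q**2 + 201*Q) = 42*Q**2 + 402*Q)
-7824 - n(93) = -7824 - 6*93*(67 + 7*93) = -7824 - 6*93*(67 + 651) = -7824 - 6*93*718 = -7824 - 1*400644 = -7824 - 400644 = -408468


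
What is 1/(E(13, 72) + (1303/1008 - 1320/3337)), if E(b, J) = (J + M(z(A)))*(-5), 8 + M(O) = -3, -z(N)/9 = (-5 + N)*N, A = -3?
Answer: -3363696/1022909729 ≈ -0.0032884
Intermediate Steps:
z(N) = -9*N*(-5 + N) (z(N) = -9*(-5 + N)*N = -9*N*(-5 + N))
M(O) = -11 (M(O) = -8 - 3 = -11)
E(b, J) = 55 - 5*J (E(b, J) = (J - 11)*(-5) = (-11 + J)*(-5) = 55 - 5*J)
1/(E(13, 72) + (1303/1008 - 1320/3337)) = 1/((55 - 5*72) + (1303/1008 - 1320/3337)) = 1/((55 - 360) + (1303*(1/1008) - 1320*1/3337)) = 1/(-305 + (1303/1008 - 1320/3337)) = 1/(-305 + 3017551/3363696) = 1/(-1022909729/3363696) = -3363696/1022909729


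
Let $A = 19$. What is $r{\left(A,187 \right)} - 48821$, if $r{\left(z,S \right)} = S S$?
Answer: $-13852$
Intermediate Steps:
$r{\left(z,S \right)} = S^{2}$
$r{\left(A,187 \right)} - 48821 = 187^{2} - 48821 = 34969 - 48821 = -13852$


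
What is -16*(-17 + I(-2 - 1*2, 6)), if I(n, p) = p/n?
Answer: 296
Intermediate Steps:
-16*(-17 + I(-2 - 1*2, 6)) = -16*(-17 + 6/(-2 - 1*2)) = -16*(-17 + 6/(-2 - 2)) = -16*(-17 + 6/(-4)) = -16*(-17 + 6*(-¼)) = -16*(-17 - 3/2) = -16*(-37/2) = 296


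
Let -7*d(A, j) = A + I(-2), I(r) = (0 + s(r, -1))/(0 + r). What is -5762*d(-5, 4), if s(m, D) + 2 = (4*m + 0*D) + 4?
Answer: -11524/7 ≈ -1646.3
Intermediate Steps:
s(m, D) = 2 + 4*m (s(m, D) = -2 + ((4*m + 0*D) + 4) = -2 + ((4*m + 0) + 4) = -2 + (4*m + 4) = -2 + (4 + 4*m) = 2 + 4*m)
I(r) = (2 + 4*r)/r (I(r) = (0 + (2 + 4*r))/(0 + r) = (2 + 4*r)/r)
d(A, j) = -3/7 - A/7 (d(A, j) = -(A + (4 + 2/(-2)))/7 = -(A + (4 + 2*(-1/2)))/7 = -(A + (4 - 1))/7 = -(A + 3)/7 = -(3 + A)/7 = -3/7 - A/7)
-5762*d(-5, 4) = -5762*(-3/7 - 1/7*(-5)) = -5762*(-3/7 + 5/7) = -5762*2/7 = -11524/7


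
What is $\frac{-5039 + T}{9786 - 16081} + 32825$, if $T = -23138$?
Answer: $\frac{206661552}{6295} \approx 32830.0$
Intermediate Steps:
$\frac{-5039 + T}{9786 - 16081} + 32825 = \frac{-5039 - 23138}{9786 - 16081} + 32825 = - \frac{28177}{-6295} + 32825 = \left(-28177\right) \left(- \frac{1}{6295}\right) + 32825 = \frac{28177}{6295} + 32825 = \frac{206661552}{6295}$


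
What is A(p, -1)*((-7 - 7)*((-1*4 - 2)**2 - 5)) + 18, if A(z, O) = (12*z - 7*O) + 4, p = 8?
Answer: -46420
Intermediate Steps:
A(z, O) = 4 - 7*O + 12*z (A(z, O) = (-7*O + 12*z) + 4 = 4 - 7*O + 12*z)
A(p, -1)*((-7 - 7)*((-1*4 - 2)**2 - 5)) + 18 = (4 - 7*(-1) + 12*8)*((-7 - 7)*((-1*4 - 2)**2 - 5)) + 18 = (4 + 7 + 96)*(-14*((-4 - 2)**2 - 5)) + 18 = 107*(-14*((-6)**2 - 5)) + 18 = 107*(-14*(36 - 5)) + 18 = 107*(-14*31) + 18 = 107*(-434) + 18 = -46438 + 18 = -46420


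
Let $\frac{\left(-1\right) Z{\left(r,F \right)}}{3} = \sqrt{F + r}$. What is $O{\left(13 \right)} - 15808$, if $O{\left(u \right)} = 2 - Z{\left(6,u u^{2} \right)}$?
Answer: $-15806 + 3 \sqrt{2203} \approx -15665.0$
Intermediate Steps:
$Z{\left(r,F \right)} = - 3 \sqrt{F + r}$
$O{\left(u \right)} = 2 + 3 \sqrt{6 + u^{3}}$ ($O{\left(u \right)} = 2 - - 3 \sqrt{u u^{2} + 6} = 2 - - 3 \sqrt{u^{3} + 6} = 2 - - 3 \sqrt{6 + u^{3}} = 2 + 3 \sqrt{6 + u^{3}}$)
$O{\left(13 \right)} - 15808 = \left(2 + 3 \sqrt{6 + 13^{3}}\right) - 15808 = \left(2 + 3 \sqrt{6 + 2197}\right) - 15808 = \left(2 + 3 \sqrt{2203}\right) - 15808 = -15806 + 3 \sqrt{2203}$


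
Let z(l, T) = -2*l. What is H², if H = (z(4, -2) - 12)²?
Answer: 160000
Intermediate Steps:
H = 400 (H = (-2*4 - 12)² = (-8 - 12)² = (-20)² = 400)
H² = 400² = 160000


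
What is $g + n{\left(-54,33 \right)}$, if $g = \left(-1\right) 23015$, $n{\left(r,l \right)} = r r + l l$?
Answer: $-19010$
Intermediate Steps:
$n{\left(r,l \right)} = l^{2} + r^{2}$ ($n{\left(r,l \right)} = r^{2} + l^{2} = l^{2} + r^{2}$)
$g = -23015$
$g + n{\left(-54,33 \right)} = -23015 + \left(33^{2} + \left(-54\right)^{2}\right) = -23015 + \left(1089 + 2916\right) = -23015 + 4005 = -19010$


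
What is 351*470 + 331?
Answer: 165301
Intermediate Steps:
351*470 + 331 = 164970 + 331 = 165301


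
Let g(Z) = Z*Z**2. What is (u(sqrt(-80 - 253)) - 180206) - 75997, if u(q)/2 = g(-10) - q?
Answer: -258203 - 6*I*sqrt(37) ≈ -2.582e+5 - 36.497*I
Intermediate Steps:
g(Z) = Z**3
u(q) = -2000 - 2*q (u(q) = 2*((-10)**3 - q) = 2*(-1000 - q) = -2000 - 2*q)
(u(sqrt(-80 - 253)) - 180206) - 75997 = ((-2000 - 2*sqrt(-80 - 253)) - 180206) - 75997 = ((-2000 - 6*I*sqrt(37)) - 180206) - 75997 = (-182206 - 6*I*sqrt(37)) - 75997 = -258203 - 6*I*sqrt(37)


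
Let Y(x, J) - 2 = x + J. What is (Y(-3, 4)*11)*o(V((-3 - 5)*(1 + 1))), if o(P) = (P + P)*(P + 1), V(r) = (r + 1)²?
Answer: 3356100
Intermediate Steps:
Y(x, J) = 2 + J + x (Y(x, J) = 2 + (x + J) = 2 + (J + x) = 2 + J + x)
V(r) = (1 + r)²
o(P) = 2*P*(1 + P) (o(P) = (2*P)*(1 + P) = 2*P*(1 + P))
(Y(-3, 4)*11)*o(V((-3 - 5)*(1 + 1))) = ((2 + 4 - 3)*11)*(2*(1 + (-3 - 5)*(1 + 1))²*(1 + (1 + (-3 - 5)*(1 + 1))²)) = (3*11)*(2*(1 - 8*2)²*(1 + (1 - 8*2)²)) = 33*(2*(1 - 16)²*(1 + (1 - 16)²)) = 33*(2*(-15)²*(1 + (-15)²)) = 33*(2*225*(1 + 225)) = 33*(2*225*226) = 33*101700 = 3356100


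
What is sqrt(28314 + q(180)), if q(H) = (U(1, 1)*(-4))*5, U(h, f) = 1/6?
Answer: 2*sqrt(63699)/3 ≈ 168.26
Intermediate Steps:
U(h, f) = 1/6 (U(h, f) = 1*(1/6) = 1/6)
q(H) = -10/3 (q(H) = ((1/6)*(-4))*5 = -2/3*5 = -10/3)
sqrt(28314 + q(180)) = sqrt(28314 - 10/3) = sqrt(84932/3) = 2*sqrt(63699)/3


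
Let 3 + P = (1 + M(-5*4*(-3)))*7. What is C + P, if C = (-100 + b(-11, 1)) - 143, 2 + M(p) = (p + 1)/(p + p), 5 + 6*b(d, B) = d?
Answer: -30253/120 ≈ -252.11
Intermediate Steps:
b(d, B) = -⅚ + d/6
M(p) = -2 + (1 + p)/(2*p) (M(p) = -2 + (p + 1)/(p + p) = -2 + (1 + p)/((2*p)) = -2 + (1 + p)*(1/(2*p)) = -2 + (1 + p)/(2*p))
C = -737/3 (C = (-100 + (-⅚ + (⅙)*(-11))) - 143 = (-100 + (-⅚ - 11/6)) - 143 = (-100 - 8/3) - 143 = -308/3 - 143 = -737/3 ≈ -245.67)
P = -773/120 (P = -3 + (1 + (1 - 3*(-5*4)*(-3))/(2*((-5*4*(-3)))))*7 = -3 + (1 + (1 - (-60)*(-3))/(2*((-20*(-3)))))*7 = -3 + (1 + (½)*(1 - 3*60)/60)*7 = -3 + (1 + (½)*(1/60)*(1 - 180))*7 = -3 + (1 + (½)*(1/60)*(-179))*7 = -3 + (1 - 179/120)*7 = -3 - 59/120*7 = -3 - 413/120 = -773/120 ≈ -6.4417)
C + P = -737/3 - 773/120 = -30253/120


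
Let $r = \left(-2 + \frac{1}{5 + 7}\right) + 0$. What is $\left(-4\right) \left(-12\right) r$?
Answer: $-92$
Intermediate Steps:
$r = - \frac{23}{12}$ ($r = \left(-2 + \frac{1}{12}\right) + 0 = - \frac{23}{12} + 0 = - \frac{23}{12} \approx -1.9167$)
$\left(-4\right) \left(-12\right) r = \left(-4\right) \left(-12\right) \left(- \frac{23}{12}\right) = 48 \left(- \frac{23}{12}\right) = -92$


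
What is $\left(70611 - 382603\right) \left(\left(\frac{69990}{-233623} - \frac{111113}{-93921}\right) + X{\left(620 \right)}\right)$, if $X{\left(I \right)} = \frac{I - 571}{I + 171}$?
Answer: $- \frac{731341128059517616}{2479457953479} \approx -2.9496 \cdot 10^{5}$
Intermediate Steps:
$X{\left(I \right)} = \frac{-571 + I}{171 + I}$
$\left(70611 - 382603\right) \left(\left(\frac{69990}{-233623} - \frac{111113}{-93921}\right) + X{\left(620 \right)}\right) = \left(70611 - 382603\right) \left(\left(\frac{69990}{-233623} - \frac{111113}{-93921}\right) + \frac{-571 + 620}{171 + 620}\right) = - 311992 \left(\left(69990 \left(- \frac{1}{233623}\right) - - \frac{111113}{93921}\right) + \frac{1}{791} \cdot 49\right) = - 311992 \left(\left(- \frac{69990}{233623} + \frac{111113}{93921}\right) + \frac{1}{791} \cdot 49\right) = - 311992 \left(\frac{19385021609}{21942105783} + \frac{7}{113}\right) = \left(-311992\right) \frac{2344102182298}{2479457953479} = - \frac{731341128059517616}{2479457953479}$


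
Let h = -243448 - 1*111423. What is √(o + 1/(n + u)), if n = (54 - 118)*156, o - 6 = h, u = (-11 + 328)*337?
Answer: 2*I*√832065629996195/96845 ≈ 595.71*I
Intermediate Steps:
u = 106829 (u = 317*337 = 106829)
h = -354871 (h = -243448 - 111423 = -354871)
o = -354865 (o = 6 - 354871 = -354865)
n = -9984 (n = -64*156 = -9984)
√(o + 1/(n + u)) = √(-354865 + 1/(-9984 + 106829)) = √(-354865 + 1/96845) = √(-34366900924/96845) = 2*I*√832065629996195/96845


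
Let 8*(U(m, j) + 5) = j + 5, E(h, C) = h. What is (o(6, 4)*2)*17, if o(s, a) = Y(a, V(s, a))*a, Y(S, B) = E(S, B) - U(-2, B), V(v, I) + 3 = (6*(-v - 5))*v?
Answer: 7922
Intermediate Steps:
U(m, j) = -35/8 + j/8 (U(m, j) = -5 + (j + 5)/8 = -5 + (5 + j)/8 = -5 + (5/8 + j/8) = -35/8 + j/8)
V(v, I) = -3 + v*(-30 - 6*v) (V(v, I) = -3 + (6*(-v - 5))*v = -3 + (6*(-5 - v))*v = -3 + (-30 - 6*v)*v = -3 + v*(-30 - 6*v))
Y(S, B) = 35/8 + S - B/8 (Y(S, B) = S - (-35/8 + B/8) = S + (35/8 - B/8) = 35/8 + S - B/8)
o(s, a) = a*(19/4 + a + 3*s²/4 + 15*s/4) (o(s, a) = (35/8 + a - (-3 - 30*s - 6*s²)/8)*a = (35/8 + a + (3/8 + 3*s²/4 + 15*s/4))*a = (19/4 + a + 3*s²/4 + 15*s/4)*a = a*(19/4 + a + 3*s²/4 + 15*s/4))
(o(6, 4)*2)*17 = (((¼)*4*(19 + 3*6² + 4*4 + 15*6))*2)*17 = (((¼)*4*(19 + 3*36 + 16 + 90))*2)*17 = (((¼)*4*(19 + 108 + 16 + 90))*2)*17 = (((¼)*4*233)*2)*17 = (233*2)*17 = 466*17 = 7922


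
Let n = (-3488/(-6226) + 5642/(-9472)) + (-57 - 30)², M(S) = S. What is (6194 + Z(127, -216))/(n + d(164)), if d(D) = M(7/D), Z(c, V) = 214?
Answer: 3873443042304/4575236973067 ≈ 0.84661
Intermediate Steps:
d(D) = 7/D
n = 111590516403/14743168 (n = (-3488*(-1/6226) + 5642*(-1/9472)) + (-87)² = (1744/3113 - 2821/4736) + 7569 = -522189/14743168 + 7569 = 111590516403/14743168 ≈ 7569.0)
(6194 + Z(127, -216))/(n + d(164)) = (6194 + 214)/(111590516403/14743168 + 7/164) = 6408/(111590516403/14743168 + 7*(1/164)) = 6408/(111590516403/14743168 + 7/164) = 6408/(4575236973067/604469888) = 6408*(604469888/4575236973067) = 3873443042304/4575236973067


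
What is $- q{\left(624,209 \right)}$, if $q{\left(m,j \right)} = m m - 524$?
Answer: $-388852$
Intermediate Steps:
$q{\left(m,j \right)} = -524 + m^{2}$ ($q{\left(m,j \right)} = m^{2} - 524 = -524 + m^{2}$)
$- q{\left(624,209 \right)} = - (-524 + 624^{2}) = - (-524 + 389376) = \left(-1\right) 388852 = -388852$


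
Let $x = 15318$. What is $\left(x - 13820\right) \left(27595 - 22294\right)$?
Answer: $7940898$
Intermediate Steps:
$\left(x - 13820\right) \left(27595 - 22294\right) = \left(15318 - 13820\right) \left(27595 - 22294\right) = 1498 \cdot 5301 = 7940898$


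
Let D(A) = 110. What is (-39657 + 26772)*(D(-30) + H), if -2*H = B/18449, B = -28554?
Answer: -26332649295/18449 ≈ -1.4273e+6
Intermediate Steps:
H = 14277/18449 (H = -(-14277)/18449 = -1/2*(-28554/18449) = 14277/18449 ≈ 0.77386)
(-39657 + 26772)*(D(-30) + H) = (-39657 + 26772)*(110 + 14277/18449) = -12885*2043667/18449 = -26332649295/18449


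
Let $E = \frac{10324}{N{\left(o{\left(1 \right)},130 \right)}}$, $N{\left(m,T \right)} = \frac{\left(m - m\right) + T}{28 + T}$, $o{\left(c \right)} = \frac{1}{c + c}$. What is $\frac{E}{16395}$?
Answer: $\frac{815596}{1065675} \approx 0.76533$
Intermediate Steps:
$o{\left(c \right)} = \frac{1}{2 c}$
$N{\left(m,T \right)} = \frac{T}{28 + T}$ ($N{\left(m,T \right)} = \frac{0 + T}{28 + T} = \frac{T}{28 + T}$)
$E = \frac{815596}{65}$ ($E = \frac{10324}{130 \frac{1}{28 + 130}} = \frac{10324}{130 \cdot \frac{1}{158}} = \frac{10324}{\frac{65}{79}} = 10324 \cdot \frac{79}{65} = \frac{815596}{65} \approx 12548.0$)
$\frac{E}{16395} = \frac{815596}{65 \cdot 16395} = \frac{815596}{65} \cdot \frac{1}{16395} = \frac{815596}{1065675}$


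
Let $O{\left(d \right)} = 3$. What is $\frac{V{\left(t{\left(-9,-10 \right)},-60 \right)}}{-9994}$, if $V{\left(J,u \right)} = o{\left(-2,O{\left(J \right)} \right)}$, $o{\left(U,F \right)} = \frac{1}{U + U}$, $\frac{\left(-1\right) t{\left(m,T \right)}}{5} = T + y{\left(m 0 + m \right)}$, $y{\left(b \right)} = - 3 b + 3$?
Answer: $\frac{1}{39976} \approx 2.5015 \cdot 10^{-5}$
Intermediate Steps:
$y{\left(b \right)} = 3 - 3 b$
$t{\left(m,T \right)} = -15 - 5 T + 15 m$ ($t{\left(m,T \right)} = - 5 \left(T - \left(-3 + 3 \left(m 0 + m\right)\right)\right) = - 5 \left(T - \left(-3 + 3 \left(0 + m\right)\right)\right) = - 5 \left(T - \left(-3 + 3 m\right)\right) = - 5 \left(3 + T - 3 m\right) = -15 - 5 T + 15 m$)
$o{\left(U,F \right)} = \frac{1}{2 U}$
$V{\left(J,u \right)} = - \frac{1}{4}$ ($V{\left(J,u \right)} = \frac{1}{2 \left(-2\right)} = \frac{1}{2} \left(- \frac{1}{2}\right) = - \frac{1}{4}$)
$\frac{V{\left(t{\left(-9,-10 \right)},-60 \right)}}{-9994} = - \frac{1}{4 \left(-9994\right)} = \left(- \frac{1}{4}\right) \left(- \frac{1}{9994}\right) = \frac{1}{39976}$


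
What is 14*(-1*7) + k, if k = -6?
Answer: -104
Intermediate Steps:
14*(-1*7) + k = 14*(-1*7) - 6 = 14*(-7) - 6 = -98 - 6 = -104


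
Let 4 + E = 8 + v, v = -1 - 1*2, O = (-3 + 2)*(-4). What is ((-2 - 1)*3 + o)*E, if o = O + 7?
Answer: 2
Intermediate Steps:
O = 4 (O = -1*(-4) = 4)
o = 11 (o = 4 + 7 = 11)
v = -3 (v = -1 - 2 = -3)
E = 1 (E = -4 + (8 - 3) = -4 + 5 = 1)
((-2 - 1)*3 + o)*E = ((-2 - 1)*3 + 11)*1 = (-3*3 + 11)*1 = (-9 + 11)*1 = 2*1 = 2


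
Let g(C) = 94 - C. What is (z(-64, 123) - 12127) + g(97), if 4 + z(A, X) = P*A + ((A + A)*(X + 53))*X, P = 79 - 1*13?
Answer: -2787302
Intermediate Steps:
P = 66 (P = 79 - 13 = 66)
z(A, X) = -4 + 66*A + 2*A*X*(53 + X) (z(A, X) = -4 + (66*A + ((A + A)*(X + 53))*X) = -4 + (66*A + ((2*A)*(53 + X))*X) = -4 + (66*A + (2*A*(53 + X))*X) = -4 + (66*A + 2*A*X*(53 + X)) = -4 + 66*A + 2*A*X*(53 + X))
(z(-64, 123) - 12127) + g(97) = ((-4 + 66*(-64) + 2*(-64)*123² + 106*(-64)*123) - 12127) + (94 - 1*97) = ((-4 - 4224 + 2*(-64)*15129 - 834432) - 12127) + (94 - 97) = ((-4 - 4224 - 1936512 - 834432) - 12127) - 3 = (-2775172 - 12127) - 3 = -2787299 - 3 = -2787302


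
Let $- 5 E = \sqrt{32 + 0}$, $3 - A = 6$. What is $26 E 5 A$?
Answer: $312 \sqrt{2} \approx 441.23$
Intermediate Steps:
$A = -3$ ($A = 3 - 6 = -3$)
$E = - \frac{4 \sqrt{2}}{5}$ ($E = - \frac{\sqrt{32 + 0}}{5} = - \frac{\sqrt{32}}{5} = - \frac{4 \sqrt{2}}{5} \approx -1.1314$)
$26 E 5 A = 26 \left(- \frac{4 \sqrt{2}}{5}\right) 5 \left(-3\right) = - \frac{104 \sqrt{2}}{5} \left(-15\right) = 312 \sqrt{2}$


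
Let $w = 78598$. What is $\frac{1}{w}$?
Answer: $\frac{1}{78598} \approx 1.2723 \cdot 10^{-5}$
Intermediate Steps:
$\frac{1}{w} = \frac{1}{78598}$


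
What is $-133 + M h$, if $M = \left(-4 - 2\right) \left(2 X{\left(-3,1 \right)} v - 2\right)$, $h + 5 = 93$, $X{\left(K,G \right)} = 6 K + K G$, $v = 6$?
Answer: $133979$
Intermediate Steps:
$X{\left(K,G \right)} = 6 K + G K$
$h = 88$ ($h = -5 + 93 = 88$)
$M = 1524$ ($M = \left(-4 - 2\right) \left(2 \left(- 3 \left(6 + 1\right)\right) 6 - 2\right) = \left(-4 - 2\right) \left(2 \left(\left(-3\right) 7\right) 6 - 2\right) = - 6 \left(2 \left(-21\right) 6 - 2\right) = - 6 \left(\left(-42\right) 6 - 2\right) = - 6 \left(-252 - 2\right) = \left(-6\right) \left(-254\right) = 1524$)
$-133 + M h = -133 + 1524 \cdot 88 = -133 + 134112 = 133979$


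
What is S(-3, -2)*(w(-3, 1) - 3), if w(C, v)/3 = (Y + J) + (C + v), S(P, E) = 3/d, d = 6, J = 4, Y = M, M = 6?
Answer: 21/2 ≈ 10.500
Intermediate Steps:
Y = 6
S(P, E) = ½ (S(P, E) = 3/6 = 3*(⅙) = ½)
w(C, v) = 30 + 3*C + 3*v (w(C, v) = 3*((6 + 4) + (C + v)) = 3*(10 + (C + v)) = 3*(10 + C + v) = 30 + 3*C + 3*v)
S(-3, -2)*(w(-3, 1) - 3) = ((30 + 3*(-3) + 3*1) - 3)/2 = ((30 - 9 + 3) - 3)/2 = (24 - 3)/2 = (½)*21 = 21/2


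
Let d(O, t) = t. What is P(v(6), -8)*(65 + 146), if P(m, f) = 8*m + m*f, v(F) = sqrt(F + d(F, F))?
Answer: 0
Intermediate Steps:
v(F) = sqrt(2)*sqrt(F) (v(F) = sqrt(F + F) = sqrt(2*F) = sqrt(2)*sqrt(F))
P(m, f) = 8*m + f*m
P(v(6), -8)*(65 + 146) = ((sqrt(2)*sqrt(6))*(8 - 8))*(65 + 146) = ((2*sqrt(3))*0)*211 = 0*211 = 0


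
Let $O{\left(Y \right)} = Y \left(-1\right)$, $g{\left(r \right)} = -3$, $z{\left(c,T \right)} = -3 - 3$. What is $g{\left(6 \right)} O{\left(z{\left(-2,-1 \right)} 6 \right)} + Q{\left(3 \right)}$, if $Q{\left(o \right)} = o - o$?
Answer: $-108$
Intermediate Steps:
$z{\left(c,T \right)} = -6$ ($z{\left(c,T \right)} = -3 - 3 = -6$)
$Q{\left(o \right)} = 0$
$O{\left(Y \right)} = - Y$
$g{\left(6 \right)} O{\left(z{\left(-2,-1 \right)} 6 \right)} + Q{\left(3 \right)} = - 3 \left(- \left(-6\right) 6\right) + 0 = - 3 \left(\left(-1\right) \left(-36\right)\right) + 0 = \left(-3\right) 36 + 0 = -108 + 0 = -108$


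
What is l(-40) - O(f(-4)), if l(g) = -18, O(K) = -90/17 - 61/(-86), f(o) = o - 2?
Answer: -19613/1462 ≈ -13.415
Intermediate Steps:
f(o) = -2 + o
O(K) = -6703/1462 (O(K) = -90*1/17 - 61*(-1/86) = -90/17 + 61/86 = -6703/1462)
l(-40) - O(f(-4)) = -18 - 1*(-6703/1462) = -18 + 6703/1462 = -19613/1462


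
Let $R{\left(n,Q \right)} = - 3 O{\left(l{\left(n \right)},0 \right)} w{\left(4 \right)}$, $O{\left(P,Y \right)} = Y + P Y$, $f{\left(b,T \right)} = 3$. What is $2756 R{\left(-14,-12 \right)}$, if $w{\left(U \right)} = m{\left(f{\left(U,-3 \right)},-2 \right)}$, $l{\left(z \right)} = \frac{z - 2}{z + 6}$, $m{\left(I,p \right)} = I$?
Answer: $0$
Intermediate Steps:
$l{\left(z \right)} = \frac{-2 + z}{6 + z}$
$w{\left(U \right)} = 3$
$R{\left(n,Q \right)} = 0$ ($R{\left(n,Q \right)} = - 3 \cdot 0 \left(1 + \frac{-2 + n}{6 + n}\right) 3 = \left(-3\right) 0 \cdot 3 = 0 \cdot 3 = 0$)
$2756 R{\left(-14,-12 \right)} = 2756 \cdot 0 = 0$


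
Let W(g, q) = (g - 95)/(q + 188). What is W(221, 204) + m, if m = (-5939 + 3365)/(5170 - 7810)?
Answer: 363/280 ≈ 1.2964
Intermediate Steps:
W(g, q) = (-95 + g)/(188 + q)
m = 39/40 (m = -2574/(-2640) = -2574*(-1/2640) = 39/40 ≈ 0.97500)
W(221, 204) + m = (-95 + 221)/(188 + 204) + 39/40 = 126/392 + 39/40 = (1/392)*126 + 39/40 = 9/28 + 39/40 = 363/280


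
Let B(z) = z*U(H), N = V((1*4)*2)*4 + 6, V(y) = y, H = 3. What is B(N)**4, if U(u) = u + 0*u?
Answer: 168896016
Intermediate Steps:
U(u) = u (U(u) = u + 0 = u)
N = 38 (N = ((1*4)*2)*4 + 6 = (4*2)*4 + 6 = 8*4 + 6 = 32 + 6 = 38)
B(z) = 3*z (B(z) = z*3 = 3*z)
B(N)**4 = (3*38)**4 = 114**4 = 168896016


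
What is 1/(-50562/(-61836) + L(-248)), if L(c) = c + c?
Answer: -10306/5103349 ≈ -0.0020195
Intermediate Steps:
L(c) = 2*c
1/(-50562/(-61836) + L(-248)) = 1/(-50562/(-61836) + 2*(-248)) = 1/(-50562*(-1/61836) - 496) = 1/(8427/10306 - 496) = 1/(-5103349/10306) = -10306/5103349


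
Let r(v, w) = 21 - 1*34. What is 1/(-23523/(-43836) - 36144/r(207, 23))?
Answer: 1124/3125669 ≈ 0.00035960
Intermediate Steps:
r(v, w) = -13 (r(v, w) = 21 - 34 = -13)
1/(-23523/(-43836) - 36144/r(207, 23)) = 1/(-23523/(-43836) - 36144/(-13)) = 1/(-23523*(-1/43836) - 36144*(-1/13)) = 1/(7841/14612 + 36144/13) = 1/(3125669/1124) = 1124/3125669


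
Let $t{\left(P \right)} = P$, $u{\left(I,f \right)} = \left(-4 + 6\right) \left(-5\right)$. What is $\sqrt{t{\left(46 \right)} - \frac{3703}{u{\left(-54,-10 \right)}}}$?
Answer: $\frac{\sqrt{41630}}{10} \approx 20.403$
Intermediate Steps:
$u{\left(I,f \right)} = -10$ ($u{\left(I,f \right)} = 2 \left(-5\right) = -10$)
$\sqrt{t{\left(46 \right)} - \frac{3703}{u{\left(-54,-10 \right)}}} = \sqrt{46 - \frac{3703}{-10}} = \sqrt{46 - - \frac{3703}{10}} = \sqrt{46 + \frac{3703}{10}} = \sqrt{\frac{4163}{10}} = \frac{\sqrt{41630}}{10}$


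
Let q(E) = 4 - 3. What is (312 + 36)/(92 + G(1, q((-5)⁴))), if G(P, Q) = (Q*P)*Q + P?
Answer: 174/47 ≈ 3.7021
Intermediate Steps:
q(E) = 1
G(P, Q) = P + P*Q² (G(P, Q) = (P*Q)*Q + P = P*Q² + P = P + P*Q²)
(312 + 36)/(92 + G(1, q((-5)⁴))) = (312 + 36)/(92 + 1*(1 + 1²)) = 348/(92 + 1*(1 + 1)) = 348/(92 + 1*2) = 348/(92 + 2) = 348/94 = (1/94)*348 = 174/47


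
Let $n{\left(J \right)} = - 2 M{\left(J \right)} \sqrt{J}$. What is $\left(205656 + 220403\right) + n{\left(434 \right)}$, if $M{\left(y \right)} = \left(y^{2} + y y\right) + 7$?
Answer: $426059 - 753438 \sqrt{434} \approx -1.527 \cdot 10^{7}$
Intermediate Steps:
$M{\left(y \right)} = 7 + 2 y^{2}$ ($M{\left(y \right)} = \left(y^{2} + y^{2}\right) + 7 = 2 y^{2} + 7 = 7 + 2 y^{2}$)
$n{\left(J \right)} = - 2 \sqrt{J} \left(7 + 2 J^{2}\right)$ ($n{\left(J \right)} = - 2 \left(7 + 2 J^{2}\right) \sqrt{J} = - 2 \sqrt{J} \left(7 + 2 J^{2}\right)$)
$\left(205656 + 220403\right) + n{\left(434 \right)} = \left(205656 + 220403\right) + \sqrt{434} \left(-14 - 4 \cdot 434^{2}\right) = 426059 + \sqrt{434} \left(-14 - 753424\right) = 426059 + \sqrt{434} \left(-753438\right) = 426059 - 753438 \sqrt{434}$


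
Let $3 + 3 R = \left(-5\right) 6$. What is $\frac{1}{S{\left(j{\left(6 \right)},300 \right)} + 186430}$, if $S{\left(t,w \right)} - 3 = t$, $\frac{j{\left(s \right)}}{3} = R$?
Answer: $\frac{1}{186400} \approx 5.3648 \cdot 10^{-6}$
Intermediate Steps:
$R = -11$ ($R = -1 + \frac{\left(-5\right) 6}{3} = -1 + \frac{1}{3} \left(-30\right) = -1 - 10 = -11$)
$j{\left(s \right)} = -33$ ($j{\left(s \right)} = 3 \left(-11\right) = -33$)
$S{\left(t,w \right)} = 3 + t$
$\frac{1}{S{\left(j{\left(6 \right)},300 \right)} + 186430} = \frac{1}{\left(3 - 33\right) + 186430} = \frac{1}{-30 + 186430} = \frac{1}{186400}$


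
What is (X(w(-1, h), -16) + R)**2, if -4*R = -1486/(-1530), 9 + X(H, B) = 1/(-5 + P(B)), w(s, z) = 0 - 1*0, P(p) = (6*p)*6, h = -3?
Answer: 270125101443289/3160786179600 ≈ 85.461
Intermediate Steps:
P(p) = 36*p
w(s, z) = 0 (w(s, z) = 0 + 0 = 0)
X(H, B) = -9 + 1/(-5 + 36*B)
R = -743/3060 (R = -(-743)/(2*(-1530)) = -(-743)*(-1)/(2*1530) = -1/4*743/765 = -743/3060 ≈ -0.24281)
(X(w(-1, h), -16) + R)**2 = (2*(23 - 162*(-16))/(-5 + 36*(-16)) - 743/3060)**2 = (2*(23 + 2592)/(-5 - 576) - 743/3060)**2 = (2*2615/(-581) - 743/3060)**2 = (2*(-1/581)*2615 - 743/3060)**2 = (-5230/581 - 743/3060)**2 = (-16435483/1777860)**2 = 270125101443289/3160786179600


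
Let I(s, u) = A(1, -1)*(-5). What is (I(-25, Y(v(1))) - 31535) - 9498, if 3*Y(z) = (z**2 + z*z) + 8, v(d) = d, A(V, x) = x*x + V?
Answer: -41043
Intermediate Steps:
A(V, x) = V + x**2 (A(V, x) = x**2 + V = V + x**2)
Y(z) = 8/3 + 2*z**2/3 (Y(z) = ((z**2 + z*z) + 8)/3 = ((z**2 + z**2) + 8)/3 = (2*z**2 + 8)/3 = (8 + 2*z**2)/3 = 8/3 + 2*z**2/3)
I(s, u) = -10 (I(s, u) = (1 + (-1)**2)*(-5) = (1 + 1)*(-5) = 2*(-5) = -10)
(I(-25, Y(v(1))) - 31535) - 9498 = (-10 - 31535) - 9498 = -31545 - 9498 = -41043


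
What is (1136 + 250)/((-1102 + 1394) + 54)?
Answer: 693/173 ≈ 4.0058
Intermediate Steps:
(1136 + 250)/((-1102 + 1394) + 54) = 1386/(292 + 54) = 1386/346 = 1386*(1/346) = 693/173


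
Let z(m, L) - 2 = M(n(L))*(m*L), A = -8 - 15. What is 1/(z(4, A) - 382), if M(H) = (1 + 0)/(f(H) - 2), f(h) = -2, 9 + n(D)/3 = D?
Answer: -1/357 ≈ -0.0028011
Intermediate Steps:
n(D) = -27 + 3*D
A = -23
M(H) = -¼ (M(H) = (1 + 0)/(-2 - 2) = 1/(-4) = 1*(-¼) = -¼)
z(m, L) = 2 - L*m/4 (z(m, L) = 2 - m*L/4 = 2 - L*m/4)
1/(z(4, A) - 382) = 1/((2 - ¼*(-23)*4) - 382) = 1/((2 + 23) - 382) = 1/(25 - 382) = 1/(-357) = -1/357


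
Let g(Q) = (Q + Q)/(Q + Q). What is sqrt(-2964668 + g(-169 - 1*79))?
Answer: I*sqrt(2964667) ≈ 1721.8*I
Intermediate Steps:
g(Q) = 1 (g(Q) = (2*Q)/((2*Q)) = (2*Q)*(1/(2*Q)) = 1)
sqrt(-2964668 + g(-169 - 1*79)) = sqrt(-2964668 + 1) = sqrt(-2964667) = I*sqrt(2964667)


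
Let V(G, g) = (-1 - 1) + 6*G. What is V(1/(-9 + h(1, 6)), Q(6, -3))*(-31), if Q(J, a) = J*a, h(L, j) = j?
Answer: 124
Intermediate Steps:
V(G, g) = -2 + 6*G
V(1/(-9 + h(1, 6)), Q(6, -3))*(-31) = (-2 + 6/(-9 + 6))*(-31) = (-2 + 6/(-3))*(-31) = (-2 + 6*(-⅓))*(-31) = (-2 - 2)*(-31) = -4*(-31) = 124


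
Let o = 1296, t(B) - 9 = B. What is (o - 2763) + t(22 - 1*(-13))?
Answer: -1423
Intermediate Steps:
t(B) = 9 + B
(o - 2763) + t(22 - 1*(-13)) = (1296 - 2763) + (9 + (22 - 1*(-13))) = -1467 + (9 + (22 + 13)) = -1467 + (9 + 35) = -1467 + 44 = -1423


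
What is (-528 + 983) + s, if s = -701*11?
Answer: -7256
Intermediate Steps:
s = -7711
(-528 + 983) + s = (-528 + 983) - 7711 = 455 - 7711 = -7256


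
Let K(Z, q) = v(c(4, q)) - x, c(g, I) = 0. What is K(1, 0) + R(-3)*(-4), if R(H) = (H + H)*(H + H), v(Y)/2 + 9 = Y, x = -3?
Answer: -159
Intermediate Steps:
v(Y) = -18 + 2*Y
R(H) = 4*H² (R(H) = (2*H)*(2*H) = 4*H²)
K(Z, q) = -15 (K(Z, q) = (-18 + 2*0) - 1*(-3) = (-18 + 0) + 3 = -18 + 3 = -15)
K(1, 0) + R(-3)*(-4) = -15 + (4*(-3)²)*(-4) = -15 + (4*9)*(-4) = -15 + 36*(-4) = -15 - 144 = -159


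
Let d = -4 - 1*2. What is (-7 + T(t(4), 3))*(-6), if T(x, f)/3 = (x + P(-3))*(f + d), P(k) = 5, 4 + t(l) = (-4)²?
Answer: 960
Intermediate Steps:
t(l) = 12 (t(l) = -4 + (-4)² = -4 + 16 = 12)
d = -6 (d = -4 - 2 = -6)
T(x, f) = 3*(-6 + f)*(5 + x) (T(x, f) = 3*((x + 5)*(f - 6)) = 3*((5 + x)*(-6 + f)) = 3*((-6 + f)*(5 + x)) = 3*(-6 + f)*(5 + x))
(-7 + T(t(4), 3))*(-6) = (-7 + (-90 - 18*12 + 15*3 + 3*3*12))*(-6) = (-7 + (-90 - 216 + 45 + 108))*(-6) = (-7 - 153)*(-6) = -160*(-6) = 960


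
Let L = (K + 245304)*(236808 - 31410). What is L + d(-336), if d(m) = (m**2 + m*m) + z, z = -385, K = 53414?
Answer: 61356305171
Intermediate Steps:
d(m) = -385 + 2*m**2 (d(m) = (m**2 + m*m) - 385 = (m**2 + m**2) - 385 = 2*m**2 - 385 = -385 + 2*m**2)
L = 61356079764 (L = (53414 + 245304)*(236808 - 31410) = 298718*205398 = 61356079764)
L + d(-336) = 61356079764 + (-385 + 2*(-336)**2) = 61356079764 + (-385 + 2*112896) = 61356079764 + (-385 + 225792) = 61356079764 + 225407 = 61356305171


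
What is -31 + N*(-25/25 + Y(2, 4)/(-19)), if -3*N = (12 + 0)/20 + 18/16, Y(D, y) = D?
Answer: -23077/760 ≈ -30.364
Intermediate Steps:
N = -23/40 (N = -((12 + 0)/20 + 18/16)/3 = -(12*(1/20) + 18*(1/16))/3 = -(⅗ + 9/8)/3 = -⅓*69/40 = -23/40 ≈ -0.57500)
-31 + N*(-25/25 + Y(2, 4)/(-19)) = -31 - 23*(-25/25 + 2/(-19))/40 = -31 - 23*(-25*1/25 + 2*(-1/19))/40 = -31 - 23*(-1 - 2/19)/40 = -31 - 23/40*(-21/19) = -31 + 483/760 = -23077/760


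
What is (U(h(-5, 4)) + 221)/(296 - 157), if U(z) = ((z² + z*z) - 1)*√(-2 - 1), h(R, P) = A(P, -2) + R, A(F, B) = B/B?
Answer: 221/139 + 31*I*√3/139 ≈ 1.5899 + 0.38628*I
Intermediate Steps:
A(F, B) = 1
h(R, P) = 1 + R
U(z) = I*√3*(-1 + 2*z²) (U(z) = ((z² + z²) - 1)*√(-3) = (2*z² - 1)*(I*√3) = (-1 + 2*z²)*(I*√3) = I*√3*(-1 + 2*z²))
(U(h(-5, 4)) + 221)/(296 - 157) = (I*√3*(-1 + 2*(1 - 5)²) + 221)/(296 - 157) = (I*√3*(-1 + 2*(-4)²) + 221)/139 = (I*√3*(-1 + 2*16) + 221)*(1/139) = (I*√3*(-1 + 32) + 221)*(1/139) = (I*√3*31 + 221)*(1/139) = (31*I*√3 + 221)*(1/139) = (221 + 31*I*√3)*(1/139) = 221/139 + 31*I*√3/139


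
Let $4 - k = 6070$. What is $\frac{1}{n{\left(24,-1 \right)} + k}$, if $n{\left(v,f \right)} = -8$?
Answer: $- \frac{1}{6074} \approx -0.00016464$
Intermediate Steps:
$k = -6066$ ($k = 4 - 6070 = -6066$)
$\frac{1}{n{\left(24,-1 \right)} + k} = \frac{1}{-8 - 6066} = \frac{1}{-6074} = - \frac{1}{6074}$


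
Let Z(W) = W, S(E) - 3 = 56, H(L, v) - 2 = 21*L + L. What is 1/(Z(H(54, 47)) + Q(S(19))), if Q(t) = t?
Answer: 1/1249 ≈ 0.00080064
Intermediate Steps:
H(L, v) = 2 + 22*L (H(L, v) = 2 + (21*L + L) = 2 + 22*L)
S(E) = 59 (S(E) = 3 + 56 = 59)
1/(Z(H(54, 47)) + Q(S(19))) = 1/((2 + 22*54) + 59) = 1/((2 + 1188) + 59) = 1/(1190 + 59) = 1/1249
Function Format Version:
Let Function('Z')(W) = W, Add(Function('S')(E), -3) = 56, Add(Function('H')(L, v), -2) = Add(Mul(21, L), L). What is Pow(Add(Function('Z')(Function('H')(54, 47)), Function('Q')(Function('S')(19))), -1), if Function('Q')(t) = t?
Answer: Rational(1, 1249) ≈ 0.00080064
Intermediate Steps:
Function('H')(L, v) = Add(2, Mul(22, L)) (Function('H')(L, v) = Add(2, Add(Mul(21, L), L)) = Add(2, Mul(22, L)))
Function('S')(E) = 59 (Function('S')(E) = Add(3, 56) = 59)
Pow(Add(Function('Z')(Function('H')(54, 47)), Function('Q')(Function('S')(19))), -1) = Pow(Add(Add(2, Mul(22, 54)), 59), -1) = Pow(Add(Add(2, 1188), 59), -1) = Pow(Add(1190, 59), -1) = Pow(1249, -1) = Rational(1, 1249)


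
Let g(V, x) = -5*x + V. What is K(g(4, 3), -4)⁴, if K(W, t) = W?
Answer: 14641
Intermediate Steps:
g(V, x) = V - 5*x
K(g(4, 3), -4)⁴ = (4 - 5*3)⁴ = (4 - 15)⁴ = (-11)⁴ = 14641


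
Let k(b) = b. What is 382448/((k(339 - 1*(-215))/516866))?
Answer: 98837183984/277 ≈ 3.5681e+8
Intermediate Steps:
382448/((k(339 - 1*(-215))/516866)) = 382448/(((339 - 1*(-215))/516866)) = 382448/(((339 + 215)*(1/516866))) = 382448/((554*(1/516866))) = 382448/(277/258433) = 382448*(258433/277) = 98837183984/277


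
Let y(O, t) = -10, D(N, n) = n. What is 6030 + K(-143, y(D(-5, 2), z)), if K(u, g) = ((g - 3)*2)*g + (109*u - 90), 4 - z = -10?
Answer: -9387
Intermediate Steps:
z = 14 (z = 4 - 1*(-10) = 4 + 10 = 14)
K(u, g) = -90 + 109*u + g*(-6 + 2*g) (K(u, g) = ((-3 + g)*2)*g + (-90 + 109*u) = (-6 + 2*g)*g + (-90 + 109*u) = g*(-6 + 2*g) + (-90 + 109*u) = -90 + 109*u + g*(-6 + 2*g))
6030 + K(-143, y(D(-5, 2), z)) = 6030 + (-90 - 6*(-10) + 2*(-10)² + 109*(-143)) = 6030 + (-90 + 60 + 2*100 - 15587) = 6030 + (-90 + 60 + 200 - 15587) = 6030 - 15417 = -9387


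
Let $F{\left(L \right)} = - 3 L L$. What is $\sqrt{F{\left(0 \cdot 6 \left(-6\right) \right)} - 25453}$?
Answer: $i \sqrt{25453} \approx 159.54 i$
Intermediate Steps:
$F{\left(L \right)} = - 3 L^{2}$
$\sqrt{F{\left(0 \cdot 6 \left(-6\right) \right)} - 25453} = \sqrt{- 3 \left(0 \cdot 6 \left(-6\right)\right)^{2} - 25453} = \sqrt{- 3 \left(0 \left(-6\right)\right)^{2} - 25453} = \sqrt{- 3 \cdot 0^{2} - 25453} = \sqrt{\left(-3\right) 0 - 25453} = \sqrt{0 - 25453} = \sqrt{-25453} = i \sqrt{25453}$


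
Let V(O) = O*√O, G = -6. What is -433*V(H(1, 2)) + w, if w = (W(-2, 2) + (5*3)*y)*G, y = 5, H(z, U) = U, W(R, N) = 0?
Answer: -450 - 866*√2 ≈ -1674.7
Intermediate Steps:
V(O) = O^(3/2)
w = -450 (w = (0 + (5*3)*5)*(-6) = (0 + 15*5)*(-6) = (0 + 75)*(-6) = 75*(-6) = -450)
-433*V(H(1, 2)) + w = -866*√2 - 450 = -450 - 866*√2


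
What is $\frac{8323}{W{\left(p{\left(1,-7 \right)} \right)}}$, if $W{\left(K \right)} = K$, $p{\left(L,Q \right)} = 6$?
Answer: $\frac{8323}{6} \approx 1387.2$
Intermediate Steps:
$\frac{8323}{W{\left(p{\left(1,-7 \right)} \right)}} = \frac{8323}{6}$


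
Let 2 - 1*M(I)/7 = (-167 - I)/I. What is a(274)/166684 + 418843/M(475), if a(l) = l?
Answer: 1184351989077/66340232 ≈ 17853.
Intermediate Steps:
M(I) = 14 - 7*(-167 - I)/I
a(274)/166684 + 418843/M(475) = 274/166684 + 418843/(21 + 1169/475) = 274*(1/166684) + 418843/(21 + 1169*(1/475)) = 137/83342 + 418843/(21 + 1169/475) = 137/83342 + 418843/(11144/475) = 137/83342 + 418843*(475/11144) = 137/83342 + 198950425/11144 = 1184351989077/66340232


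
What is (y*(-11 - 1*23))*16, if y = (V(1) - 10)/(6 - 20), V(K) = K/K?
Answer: -2448/7 ≈ -349.71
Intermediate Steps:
V(K) = 1
y = 9/14 (y = (1 - 10)/(6 - 20) = -9/(-14) = -9*(-1/14) = 9/14 ≈ 0.64286)
(y*(-11 - 1*23))*16 = (9*(-11 - 1*23)/14)*16 = (9*(-11 - 23)/14)*16 = ((9/14)*(-34))*16 = -153/7*16 = -2448/7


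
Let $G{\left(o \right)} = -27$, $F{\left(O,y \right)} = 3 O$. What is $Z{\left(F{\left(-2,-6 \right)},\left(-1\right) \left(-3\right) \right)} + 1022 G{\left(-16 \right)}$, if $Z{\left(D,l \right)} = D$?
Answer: $-27600$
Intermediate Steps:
$Z{\left(F{\left(-2,-6 \right)},\left(-1\right) \left(-3\right) \right)} + 1022 G{\left(-16 \right)} = 3 \left(-2\right) + 1022 \left(-27\right) = -6 - 27594 = -27600$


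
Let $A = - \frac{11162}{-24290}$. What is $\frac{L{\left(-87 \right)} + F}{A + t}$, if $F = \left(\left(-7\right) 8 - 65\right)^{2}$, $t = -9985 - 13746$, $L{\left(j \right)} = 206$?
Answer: $- \frac{60105605}{96069138} \approx -0.62565$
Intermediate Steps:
$A = \frac{5581}{12145}$ ($A = \left(-11162\right) \left(- \frac{1}{24290}\right) = \frac{5581}{12145} \approx 0.45953$)
$t = -23731$
$F = 14641$ ($F = \left(-56 - 65\right)^{2} = \left(-121\right)^{2} = 14641$)
$\frac{L{\left(-87 \right)} + F}{A + t} = \frac{206 + 14641}{\frac{5581}{12145} - 23731} = \frac{14847}{- \frac{288207414}{12145}} = 14847 \left(- \frac{12145}{288207414}\right) = - \frac{60105605}{96069138}$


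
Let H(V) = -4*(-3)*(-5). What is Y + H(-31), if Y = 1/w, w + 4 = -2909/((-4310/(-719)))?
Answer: -126532970/2108811 ≈ -60.002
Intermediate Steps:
w = -2108811/4310 (w = -4 - 2909/((-4310/(-719))) = -4 - 2909/((-4310*(-1)/719)) = -4 - 2909/((-1*(-4310/719))) = -4 - 2909/4310/719 = -4 - 2909*719/4310 = -4 - 2091571/4310 = -2108811/4310 ≈ -489.28)
H(V) = -60 (H(V) = 12*(-5) = -60)
Y = -4310/2108811 (Y = 1/(-2108811/4310) = -4310/2108811 ≈ -0.0020438)
Y + H(-31) = -4310/2108811 - 60 = -126532970/2108811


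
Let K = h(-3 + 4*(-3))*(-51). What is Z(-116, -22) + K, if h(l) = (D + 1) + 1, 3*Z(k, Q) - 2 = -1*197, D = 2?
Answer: -269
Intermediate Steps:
Z(k, Q) = -65 (Z(k, Q) = ⅔ + (-1*197)/3 = ⅔ + (⅓)*(-197) = ⅔ - 197/3 = -65)
h(l) = 4 (h(l) = (2 + 1) + 1 = 3 + 1 = 4)
K = -204 (K = 4*(-51) = -204)
Z(-116, -22) + K = -65 - 204 = -269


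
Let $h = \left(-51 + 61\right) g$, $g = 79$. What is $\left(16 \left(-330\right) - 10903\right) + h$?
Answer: $-15393$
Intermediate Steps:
$h = 790$ ($h = \left(-51 + 61\right) 79 = 10 \cdot 79 = 790$)
$\left(16 \left(-330\right) - 10903\right) + h = \left(16 \left(-330\right) - 10903\right) + 790 = \left(-5280 - 10903\right) + 790 = -16183 + 790 = -15393$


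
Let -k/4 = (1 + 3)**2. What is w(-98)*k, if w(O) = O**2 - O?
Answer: -620928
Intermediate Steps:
k = -64 (k = -4*(1 + 3)**2 = -4*4**2 = -4*16 = -64)
w(-98)*k = -98*(-1 - 98)*(-64) = -98*(-99)*(-64) = 9702*(-64) = -620928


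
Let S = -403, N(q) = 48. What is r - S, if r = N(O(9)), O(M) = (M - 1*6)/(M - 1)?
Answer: 451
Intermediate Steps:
O(M) = (-6 + M)/(-1 + M) (O(M) = (M - 6)/(-1 + M) = (-6 + M)/(-1 + M))
r = 48
r - S = 48 - 1*(-403) = 48 + 403 = 451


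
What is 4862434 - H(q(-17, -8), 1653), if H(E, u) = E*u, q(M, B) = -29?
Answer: 4910371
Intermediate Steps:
4862434 - H(q(-17, -8), 1653) = 4862434 - (-29)*1653 = 4862434 - 1*(-47937) = 4862434 + 47937 = 4910371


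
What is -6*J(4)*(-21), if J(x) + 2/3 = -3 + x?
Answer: 42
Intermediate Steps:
J(x) = -11/3 + x (J(x) = -2/3 + (-3 + x) = -11/3 + x)
-6*J(4)*(-21) = -6*(-11/3 + 4)*(-21) = -6*1/3*(-21) = -2*(-21) = 42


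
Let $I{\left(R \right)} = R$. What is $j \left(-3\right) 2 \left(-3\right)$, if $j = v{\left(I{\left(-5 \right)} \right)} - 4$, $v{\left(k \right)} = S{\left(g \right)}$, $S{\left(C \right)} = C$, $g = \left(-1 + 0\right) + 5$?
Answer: $0$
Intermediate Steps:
$g = 4$ ($g = -1 + 5 = 4$)
$v{\left(k \right)} = 4$
$j = 0$ ($j = 4 - 4 = 0$)
$j \left(-3\right) 2 \left(-3\right) = 0 \left(-3\right) 2 \left(-3\right) = 0 \cdot 2 \left(-3\right) = 0 \left(-3\right) = 0$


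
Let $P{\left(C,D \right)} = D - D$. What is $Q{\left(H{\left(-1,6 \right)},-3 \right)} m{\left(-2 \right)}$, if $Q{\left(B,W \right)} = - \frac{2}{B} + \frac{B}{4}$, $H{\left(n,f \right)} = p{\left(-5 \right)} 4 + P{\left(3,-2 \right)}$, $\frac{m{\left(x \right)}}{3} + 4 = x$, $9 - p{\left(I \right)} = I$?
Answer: $- \frac{3519}{14} \approx -251.36$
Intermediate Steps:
$p{\left(I \right)} = 9 - I$
$m{\left(x \right)} = -12 + 3 x$
$P{\left(C,D \right)} = 0$
$H{\left(n,f \right)} = 56$ ($H{\left(n,f \right)} = \left(9 - -5\right) 4 + 0 = \left(9 + 5\right) 4 + 0 = 14 \cdot 4 + 0 = 56 + 0 = 56$)
$Q{\left(B,W \right)} = - \frac{2}{B} + \frac{B}{4}$ ($Q{\left(B,W \right)} = - \frac{2}{B} + B \frac{1}{4} = - \frac{2}{B} + \frac{B}{4}$)
$Q{\left(H{\left(-1,6 \right)},-3 \right)} m{\left(-2 \right)} = \left(- \frac{2}{56} + \frac{1}{4} \cdot 56\right) \left(-12 + 3 \left(-2\right)\right) = \left(\left(-2\right) \frac{1}{56} + 14\right) \left(-12 - 6\right) = \left(- \frac{1}{28} + 14\right) \left(-18\right) = \frac{391}{28} \left(-18\right) = - \frac{3519}{14}$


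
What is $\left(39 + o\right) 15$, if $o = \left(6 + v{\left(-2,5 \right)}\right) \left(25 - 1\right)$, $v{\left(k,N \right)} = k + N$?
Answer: $3825$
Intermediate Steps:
$v{\left(k,N \right)} = N + k$
$o = 216$ ($o = \left(6 + \left(5 - 2\right)\right) \left(25 - 1\right) = \left(6 + 3\right) 24 = 9 \cdot 24 = 216$)
$\left(39 + o\right) 15 = \left(39 + 216\right) 15 = 255 \cdot 15 = 3825$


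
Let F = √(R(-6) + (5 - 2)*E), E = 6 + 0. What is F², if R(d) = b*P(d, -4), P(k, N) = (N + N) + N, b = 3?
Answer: -18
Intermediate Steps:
E = 6
P(k, N) = 3*N (P(k, N) = 2*N + N = 3*N)
R(d) = -36 (R(d) = 3*(3*(-4)) = 3*(-12) = -36)
F = 3*I*√2 (F = √(-36 + (5 - 2)*6) = √(-36 + 3*6) = √(-36 + 18) = √(-18) = 3*I*√2 ≈ 4.2426*I)
F² = (3*I*√2)² = -18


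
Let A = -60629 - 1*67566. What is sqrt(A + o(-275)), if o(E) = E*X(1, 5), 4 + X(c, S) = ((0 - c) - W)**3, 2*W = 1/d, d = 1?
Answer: I*sqrt(2018670)/4 ≈ 355.2*I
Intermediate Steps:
A = -128195 (A = -60629 - 67566 = -128195)
W = 1/2 (W = (1/2)/1 = (1/2)*1 = 1/2 ≈ 0.50000)
X(c, S) = -4 + (-1/2 - c)**3 (X(c, S) = -4 + ((0 - c) - 1*1/2)**3 = -4 + (-c - 1/2)**3 = -4 + (-1/2 - c)**3)
o(E) = -59*E/8 (o(E) = E*(-4 - (1 + 2*1)**3/8) = E*(-4 - (1 + 2)**3/8) = E*(-4 - 1/8*3**3) = E*(-4 - 1/8*27) = E*(-4 - 27/8) = E*(-59/8) = -59*E/8)
sqrt(A + o(-275)) = sqrt(-128195 - 59/8*(-275)) = sqrt(-128195 + 16225/8) = sqrt(-1009335/8) = I*sqrt(2018670)/4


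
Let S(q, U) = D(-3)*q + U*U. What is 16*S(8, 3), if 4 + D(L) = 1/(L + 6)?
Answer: -976/3 ≈ -325.33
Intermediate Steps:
D(L) = -4 + 1/(6 + L) (D(L) = -4 + 1/(L + 6) = -4 + 1/(6 + L))
S(q, U) = U**2 - 11*q/3 (S(q, U) = ((-23 - 4*(-3))/(6 - 3))*q + U*U = ((-23 + 12)/3)*q + U**2 = ((1/3)*(-11))*q + U**2 = -11*q/3 + U**2 = U**2 - 11*q/3)
16*S(8, 3) = 16*(3**2 - 11/3*8) = 16*(9 - 88/3) = 16*(-61/3) = -976/3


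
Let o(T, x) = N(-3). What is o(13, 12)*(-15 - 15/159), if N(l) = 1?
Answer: -800/53 ≈ -15.094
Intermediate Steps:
o(T, x) = 1
o(13, 12)*(-15 - 15/159) = 1*(-15 - 15/159) = 1*(-15 - 15*1/159) = 1*(-15 - 5/53) = 1*(-800/53) = -800/53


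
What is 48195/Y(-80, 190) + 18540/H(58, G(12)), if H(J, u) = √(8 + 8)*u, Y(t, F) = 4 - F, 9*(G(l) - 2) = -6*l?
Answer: -31980/31 ≈ -1031.6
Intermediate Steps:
G(l) = 2 - 2*l/3 (G(l) = 2 + (-6*l)/9 = 2 - 2*l/3)
H(J, u) = 4*u (H(J, u) = √16*u = 4*u)
48195/Y(-80, 190) + 18540/H(58, G(12)) = 48195/(4 - 1*190) + 18540/((4*(2 - ⅔*12))) = 48195/(4 - 190) + 18540/((4*(2 - 8))) = 48195/(-186) + 18540/((4*(-6))) = 48195*(-1/186) + 18540/(-24) = -16065/62 + 18540*(-1/24) = -16065/62 - 1545/2 = -31980/31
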